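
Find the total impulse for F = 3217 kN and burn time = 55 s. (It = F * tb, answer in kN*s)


It = 3217 * 55 = 176935 kN*s

176935 kN*s


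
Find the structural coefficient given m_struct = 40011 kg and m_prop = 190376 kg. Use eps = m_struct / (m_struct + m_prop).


eps = 40011 / (40011 + 190376) = 0.1737

0.1737


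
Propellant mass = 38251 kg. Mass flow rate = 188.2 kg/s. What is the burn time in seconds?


tb = 38251 / 188.2 = 203.2 s

203.2 s


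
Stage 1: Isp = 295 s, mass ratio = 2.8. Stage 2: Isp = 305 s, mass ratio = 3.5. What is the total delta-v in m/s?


dV1 = 295 * 9.81 * ln(2.8) = 2979.7 m/s
dV2 = 305 * 9.81 * ln(3.5) = 3748.3 m/s
Total dV = 2979.7 + 3748.3 = 6728.0 m/s ~ 6728 m/s

6728 m/s


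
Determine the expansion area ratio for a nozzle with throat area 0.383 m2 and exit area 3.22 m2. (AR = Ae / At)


AR = 3.22 / 0.383 = 8.4

8.4


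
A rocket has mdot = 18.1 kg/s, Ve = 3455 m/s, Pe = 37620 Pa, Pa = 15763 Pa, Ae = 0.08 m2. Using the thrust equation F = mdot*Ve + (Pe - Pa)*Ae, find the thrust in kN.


F = 18.1 * 3455 + (37620 - 15763) * 0.08 = 64284.0 N = 64.3 kN

64.3 kN


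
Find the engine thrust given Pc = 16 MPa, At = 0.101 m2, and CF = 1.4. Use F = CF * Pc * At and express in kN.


F = 1.4 * 16e6 * 0.101 = 2.2624e+06 N = 2262.4 kN

2262.4 kN


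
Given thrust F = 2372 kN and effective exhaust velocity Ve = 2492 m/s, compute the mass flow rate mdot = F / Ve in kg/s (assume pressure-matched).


mdot = F / Ve = 2372000 / 2492 = 951.8 kg/s

951.8 kg/s


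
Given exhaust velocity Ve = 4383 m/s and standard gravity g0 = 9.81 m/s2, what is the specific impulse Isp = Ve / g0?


Isp = Ve / g0 = 4383 / 9.81 = 446.8 s

446.8 s


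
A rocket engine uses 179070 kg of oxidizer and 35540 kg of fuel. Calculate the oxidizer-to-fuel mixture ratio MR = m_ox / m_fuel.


MR = 179070 / 35540 = 5.04

5.04


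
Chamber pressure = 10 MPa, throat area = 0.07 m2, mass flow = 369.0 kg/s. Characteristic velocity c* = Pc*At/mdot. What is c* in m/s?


c* = 10e6 * 0.07 / 369.0 = 1897 m/s

1897 m/s


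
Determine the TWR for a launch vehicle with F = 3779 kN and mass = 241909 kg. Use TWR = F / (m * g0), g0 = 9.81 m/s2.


TWR = 3779000 / (241909 * 9.81) = 1.59

1.59


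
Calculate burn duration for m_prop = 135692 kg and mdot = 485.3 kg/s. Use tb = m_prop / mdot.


tb = 135692 / 485.3 = 279.6 s

279.6 s


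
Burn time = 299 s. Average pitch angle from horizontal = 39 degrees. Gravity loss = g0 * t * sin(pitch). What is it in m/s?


GL = 9.81 * 299 * sin(39 deg) = 1846 m/s

1846 m/s


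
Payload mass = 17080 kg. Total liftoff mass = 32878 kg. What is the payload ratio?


PR = 17080 / 32878 = 0.5195

0.5195


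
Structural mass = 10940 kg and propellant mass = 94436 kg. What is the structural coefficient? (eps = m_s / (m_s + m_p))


eps = 10940 / (10940 + 94436) = 0.1038

0.1038


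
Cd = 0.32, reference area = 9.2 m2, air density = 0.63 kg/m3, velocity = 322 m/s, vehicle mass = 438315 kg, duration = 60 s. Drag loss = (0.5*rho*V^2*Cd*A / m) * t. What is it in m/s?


D = 0.5 * 0.63 * 322^2 * 0.32 * 9.2 = 96152.39 N
a = 96152.39 / 438315 = 0.2194 m/s2
dV = 0.2194 * 60 = 13.2 m/s

13.2 m/s


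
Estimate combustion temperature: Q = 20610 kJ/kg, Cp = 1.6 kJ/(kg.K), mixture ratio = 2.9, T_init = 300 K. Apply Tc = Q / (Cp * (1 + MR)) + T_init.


Tc = 20610 / (1.6 * (1 + 2.9)) + 300 = 3603 K

3603 K


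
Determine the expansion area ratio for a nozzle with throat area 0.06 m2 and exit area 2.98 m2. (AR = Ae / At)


AR = 2.98 / 0.06 = 49.7

49.7


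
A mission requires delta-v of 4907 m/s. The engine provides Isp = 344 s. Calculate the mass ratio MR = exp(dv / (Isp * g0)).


Ve = 344 * 9.81 = 3374.64 m/s
MR = exp(4907 / 3374.64) = 4.281

4.281


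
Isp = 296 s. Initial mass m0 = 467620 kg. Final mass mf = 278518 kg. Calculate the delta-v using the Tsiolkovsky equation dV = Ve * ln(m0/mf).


Ve = 296 * 9.81 = 2903.76 m/s
dV = 2903.76 * ln(467620/278518) = 1505 m/s

1505 m/s


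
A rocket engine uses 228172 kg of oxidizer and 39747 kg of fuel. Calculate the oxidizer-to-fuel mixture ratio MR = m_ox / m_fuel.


MR = 228172 / 39747 = 5.74

5.74


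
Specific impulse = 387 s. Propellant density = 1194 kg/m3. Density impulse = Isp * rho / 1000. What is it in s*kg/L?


rho*Isp = 387 * 1194 / 1000 = 462 s*kg/L

462 s*kg/L


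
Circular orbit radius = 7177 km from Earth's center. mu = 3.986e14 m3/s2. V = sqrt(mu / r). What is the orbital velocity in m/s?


V = sqrt(3.986e14 / 7177000) = 7452 m/s

7452 m/s


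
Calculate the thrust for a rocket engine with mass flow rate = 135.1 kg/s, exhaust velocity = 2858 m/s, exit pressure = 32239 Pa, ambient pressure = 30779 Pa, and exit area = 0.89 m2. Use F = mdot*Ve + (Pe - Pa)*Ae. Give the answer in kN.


F = 135.1 * 2858 + (32239 - 30779) * 0.89 = 387415.0 N = 387.4 kN

387.4 kN


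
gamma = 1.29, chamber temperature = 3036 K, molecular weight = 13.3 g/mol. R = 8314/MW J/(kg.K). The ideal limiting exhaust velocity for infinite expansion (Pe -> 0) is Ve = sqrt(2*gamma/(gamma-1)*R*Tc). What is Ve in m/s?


R = 8314 / 13.3 = 625.11 J/(kg.K)
Ve = sqrt(2 * 1.29 / (1.29 - 1) * 625.11 * 3036) = 4109 m/s

4109 m/s


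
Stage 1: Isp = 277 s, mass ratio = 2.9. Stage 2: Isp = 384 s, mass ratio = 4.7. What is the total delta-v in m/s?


dV1 = 277 * 9.81 * ln(2.9) = 2893.2 m/s
dV2 = 384 * 9.81 * ln(4.7) = 5829.7 m/s
Total dV = 2893.2 + 5829.7 = 8722.9 m/s ~ 8723 m/s

8723 m/s


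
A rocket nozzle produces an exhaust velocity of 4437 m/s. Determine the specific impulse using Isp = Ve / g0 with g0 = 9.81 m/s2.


Isp = Ve / g0 = 4437 / 9.81 = 452.3 s

452.3 s


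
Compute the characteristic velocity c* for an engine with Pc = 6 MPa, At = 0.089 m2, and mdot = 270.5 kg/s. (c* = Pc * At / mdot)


c* = 6e6 * 0.089 / 270.5 = 1974 m/s

1974 m/s


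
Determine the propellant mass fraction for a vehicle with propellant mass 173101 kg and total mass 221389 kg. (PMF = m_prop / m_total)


PMF = 173101 / 221389 = 0.782

0.782


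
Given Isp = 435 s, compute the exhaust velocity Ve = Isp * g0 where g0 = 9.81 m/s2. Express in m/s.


Ve = Isp * g0 = 435 * 9.81 = 4267.4 m/s

4267.4 m/s


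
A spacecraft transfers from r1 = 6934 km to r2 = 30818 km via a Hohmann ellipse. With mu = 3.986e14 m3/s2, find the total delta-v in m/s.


V1 = sqrt(mu/r1) = 7581.88 m/s
dV1 = V1*(sqrt(2*r2/(r1+r2)) - 1) = 2105.9 m/s
V2 = sqrt(mu/r2) = 3596.39 m/s
dV2 = V2*(1 - sqrt(2*r1/(r1+r2))) = 1416.65 m/s
Total dV = 3523 m/s

3523 m/s


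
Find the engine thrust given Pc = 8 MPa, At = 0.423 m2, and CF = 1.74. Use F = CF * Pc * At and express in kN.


F = 1.74 * 8e6 * 0.423 = 5.8882e+06 N = 5888.2 kN

5888.2 kN


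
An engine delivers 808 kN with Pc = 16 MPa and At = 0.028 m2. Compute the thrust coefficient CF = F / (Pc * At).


CF = 808000 / (16e6 * 0.028) = 1.8

1.8


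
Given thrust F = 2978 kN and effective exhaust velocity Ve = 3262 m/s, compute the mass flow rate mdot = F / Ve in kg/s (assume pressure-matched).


mdot = F / Ve = 2978000 / 3262 = 912.9 kg/s

912.9 kg/s


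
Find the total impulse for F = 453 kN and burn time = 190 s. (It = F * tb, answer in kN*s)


It = 453 * 190 = 86070 kN*s

86070 kN*s


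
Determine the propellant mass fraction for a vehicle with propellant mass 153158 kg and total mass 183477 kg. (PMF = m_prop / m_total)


PMF = 153158 / 183477 = 0.835

0.835


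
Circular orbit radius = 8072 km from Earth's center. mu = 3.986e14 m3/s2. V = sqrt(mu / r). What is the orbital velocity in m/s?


V = sqrt(3.986e14 / 8072000) = 7027 m/s

7027 m/s


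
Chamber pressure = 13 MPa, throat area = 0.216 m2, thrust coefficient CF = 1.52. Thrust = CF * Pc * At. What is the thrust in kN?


F = 1.52 * 13e6 * 0.216 = 4.2682e+06 N = 4268.2 kN

4268.2 kN


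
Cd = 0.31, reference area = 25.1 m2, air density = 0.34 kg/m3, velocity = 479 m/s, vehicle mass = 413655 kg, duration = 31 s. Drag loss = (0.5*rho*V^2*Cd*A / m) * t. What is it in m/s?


D = 0.5 * 0.34 * 479^2 * 0.31 * 25.1 = 303497.67 N
a = 303497.67 / 413655 = 0.7337 m/s2
dV = 0.7337 * 31 = 22.7 m/s

22.7 m/s


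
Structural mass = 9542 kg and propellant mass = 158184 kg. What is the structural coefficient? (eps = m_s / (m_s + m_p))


eps = 9542 / (9542 + 158184) = 0.0569

0.0569


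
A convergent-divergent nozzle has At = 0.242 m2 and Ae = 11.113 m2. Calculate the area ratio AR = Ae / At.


AR = 11.113 / 0.242 = 45.9

45.9


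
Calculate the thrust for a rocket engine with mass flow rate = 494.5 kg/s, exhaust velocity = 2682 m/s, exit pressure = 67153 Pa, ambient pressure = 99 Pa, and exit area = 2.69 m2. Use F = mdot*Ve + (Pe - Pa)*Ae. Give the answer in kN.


F = 494.5 * 2682 + (67153 - 99) * 2.69 = 1.5066e+06 N = 1506.6 kN

1506.6 kN


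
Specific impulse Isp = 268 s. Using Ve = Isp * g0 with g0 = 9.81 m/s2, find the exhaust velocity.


Ve = Isp * g0 = 268 * 9.81 = 2629.1 m/s

2629.1 m/s


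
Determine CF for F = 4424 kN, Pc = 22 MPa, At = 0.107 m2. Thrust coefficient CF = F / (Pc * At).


CF = 4424000 / (22e6 * 0.107) = 1.88

1.88


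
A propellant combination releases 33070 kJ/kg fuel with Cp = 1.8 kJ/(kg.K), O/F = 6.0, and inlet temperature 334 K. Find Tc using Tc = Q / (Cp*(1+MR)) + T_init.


Tc = 33070 / (1.8 * (1 + 6.0)) + 334 = 2959 K

2959 K


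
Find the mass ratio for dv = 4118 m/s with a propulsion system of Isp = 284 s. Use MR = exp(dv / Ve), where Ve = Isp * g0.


Ve = 284 * 9.81 = 2786.04 m/s
MR = exp(4118 / 2786.04) = 4.385

4.385


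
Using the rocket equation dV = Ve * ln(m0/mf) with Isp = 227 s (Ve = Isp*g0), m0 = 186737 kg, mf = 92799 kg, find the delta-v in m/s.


Ve = 227 * 9.81 = 2226.87 m/s
dV = 2226.87 * ln(186737/92799) = 1557 m/s

1557 m/s


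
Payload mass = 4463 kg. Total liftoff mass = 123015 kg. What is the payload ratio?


PR = 4463 / 123015 = 0.0363

0.0363


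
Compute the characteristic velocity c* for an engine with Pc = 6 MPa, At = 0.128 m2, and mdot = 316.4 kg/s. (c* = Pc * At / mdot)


c* = 6e6 * 0.128 / 316.4 = 2427 m/s

2427 m/s


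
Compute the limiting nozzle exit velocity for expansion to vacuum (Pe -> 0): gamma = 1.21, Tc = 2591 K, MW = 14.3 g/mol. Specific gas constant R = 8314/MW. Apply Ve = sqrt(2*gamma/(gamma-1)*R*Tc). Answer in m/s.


R = 8314 / 14.3 = 581.4 J/(kg.K)
Ve = sqrt(2 * 1.21 / (1.21 - 1) * 581.4 * 2591) = 4166 m/s

4166 m/s


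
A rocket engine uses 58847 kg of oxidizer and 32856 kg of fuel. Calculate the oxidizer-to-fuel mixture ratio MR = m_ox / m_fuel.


MR = 58847 / 32856 = 1.79

1.79


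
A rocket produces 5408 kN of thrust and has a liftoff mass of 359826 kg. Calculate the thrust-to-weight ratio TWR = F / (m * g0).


TWR = 5408000 / (359826 * 9.81) = 1.53

1.53


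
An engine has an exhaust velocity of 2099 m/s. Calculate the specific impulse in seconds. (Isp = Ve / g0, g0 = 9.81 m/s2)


Isp = Ve / g0 = 2099 / 9.81 = 214.0 s

214.0 s


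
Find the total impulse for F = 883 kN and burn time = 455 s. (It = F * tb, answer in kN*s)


It = 883 * 455 = 401765 kN*s

401765 kN*s


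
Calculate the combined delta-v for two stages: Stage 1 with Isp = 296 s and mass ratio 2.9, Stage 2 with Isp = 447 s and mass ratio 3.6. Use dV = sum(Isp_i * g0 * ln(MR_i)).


dV1 = 296 * 9.81 * ln(2.9) = 3091.7 m/s
dV2 = 447 * 9.81 * ln(3.6) = 5617.0 m/s
Total dV = 3091.7 + 5617.0 = 8708.7 m/s ~ 8709 m/s

8709 m/s


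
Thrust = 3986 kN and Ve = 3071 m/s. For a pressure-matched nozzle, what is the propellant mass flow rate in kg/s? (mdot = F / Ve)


mdot = F / Ve = 3986000 / 3071 = 1297.9 kg/s

1297.9 kg/s


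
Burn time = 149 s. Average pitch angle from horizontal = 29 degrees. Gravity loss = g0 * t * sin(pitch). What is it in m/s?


GL = 9.81 * 149 * sin(29 deg) = 709 m/s

709 m/s


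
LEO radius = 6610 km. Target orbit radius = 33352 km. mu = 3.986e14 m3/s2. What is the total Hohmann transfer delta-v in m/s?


V1 = sqrt(mu/r1) = 7765.47 m/s
dV1 = V1*(sqrt(2*r2/(r1+r2)) - 1) = 2267.28 m/s
V2 = sqrt(mu/r2) = 3457.07 m/s
dV2 = V2*(1 - sqrt(2*r1/(r1+r2))) = 1468.68 m/s
Total dV = 3736 m/s

3736 m/s


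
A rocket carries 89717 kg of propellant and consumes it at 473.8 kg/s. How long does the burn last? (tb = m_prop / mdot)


tb = 89717 / 473.8 = 189.4 s

189.4 s


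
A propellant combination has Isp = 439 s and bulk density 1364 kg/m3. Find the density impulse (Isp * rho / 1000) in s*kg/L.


rho*Isp = 439 * 1364 / 1000 = 599 s*kg/L

599 s*kg/L


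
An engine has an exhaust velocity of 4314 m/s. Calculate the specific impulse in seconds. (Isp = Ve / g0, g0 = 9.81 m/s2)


Isp = Ve / g0 = 4314 / 9.81 = 439.8 s

439.8 s


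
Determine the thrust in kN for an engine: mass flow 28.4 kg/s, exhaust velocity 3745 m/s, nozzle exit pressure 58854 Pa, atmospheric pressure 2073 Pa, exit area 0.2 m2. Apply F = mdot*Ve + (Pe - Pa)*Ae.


F = 28.4 * 3745 + (58854 - 2073) * 0.2 = 117714.0 N = 117.7 kN

117.7 kN


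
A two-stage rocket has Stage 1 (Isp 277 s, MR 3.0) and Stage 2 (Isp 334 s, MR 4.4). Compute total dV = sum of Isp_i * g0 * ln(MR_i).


dV1 = 277 * 9.81 * ln(3.0) = 2985.3 m/s
dV2 = 334 * 9.81 * ln(4.4) = 4854.5 m/s
Total dV = 2985.3 + 4854.5 = 7839.8 m/s ~ 7840 m/s

7840 m/s


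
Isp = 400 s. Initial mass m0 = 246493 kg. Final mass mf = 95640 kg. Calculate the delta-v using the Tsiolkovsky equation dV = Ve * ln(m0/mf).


Ve = 400 * 9.81 = 3924.0 m/s
dV = 3924.0 * ln(246493/95640) = 3715 m/s

3715 m/s


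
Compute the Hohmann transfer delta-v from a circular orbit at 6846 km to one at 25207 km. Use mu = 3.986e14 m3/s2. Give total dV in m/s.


V1 = sqrt(mu/r1) = 7630.45 m/s
dV1 = V1*(sqrt(2*r2/(r1+r2)) - 1) = 1939.1 m/s
V2 = sqrt(mu/r2) = 3976.56 m/s
dV2 = V2*(1 - sqrt(2*r1/(r1+r2))) = 1377.56 m/s
Total dV = 3317 m/s

3317 m/s


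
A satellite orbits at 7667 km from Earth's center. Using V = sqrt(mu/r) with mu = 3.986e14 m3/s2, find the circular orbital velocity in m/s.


V = sqrt(3.986e14 / 7667000) = 7210 m/s

7210 m/s


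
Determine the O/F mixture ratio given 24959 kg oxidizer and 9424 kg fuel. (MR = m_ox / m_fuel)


MR = 24959 / 9424 = 2.65

2.65


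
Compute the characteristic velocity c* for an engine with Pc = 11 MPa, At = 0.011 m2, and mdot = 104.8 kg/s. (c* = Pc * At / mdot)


c* = 11e6 * 0.011 / 104.8 = 1155 m/s

1155 m/s


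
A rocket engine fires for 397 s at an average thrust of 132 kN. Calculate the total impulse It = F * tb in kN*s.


It = 132 * 397 = 52404 kN*s

52404 kN*s


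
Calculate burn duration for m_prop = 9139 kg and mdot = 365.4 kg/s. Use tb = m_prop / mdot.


tb = 9139 / 365.4 = 25.0 s

25.0 s


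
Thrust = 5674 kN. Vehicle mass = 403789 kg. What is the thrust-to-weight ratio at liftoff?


TWR = 5674000 / (403789 * 9.81) = 1.43

1.43


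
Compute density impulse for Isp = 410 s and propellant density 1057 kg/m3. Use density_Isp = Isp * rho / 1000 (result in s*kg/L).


rho*Isp = 410 * 1057 / 1000 = 433 s*kg/L

433 s*kg/L


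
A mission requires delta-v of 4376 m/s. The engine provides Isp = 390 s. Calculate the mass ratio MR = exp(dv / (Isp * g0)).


Ve = 390 * 9.81 = 3825.9 m/s
MR = exp(4376 / 3825.9) = 3.139

3.139


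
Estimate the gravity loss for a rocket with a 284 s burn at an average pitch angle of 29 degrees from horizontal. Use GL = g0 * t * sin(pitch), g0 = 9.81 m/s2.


GL = 9.81 * 284 * sin(29 deg) = 1351 m/s

1351 m/s


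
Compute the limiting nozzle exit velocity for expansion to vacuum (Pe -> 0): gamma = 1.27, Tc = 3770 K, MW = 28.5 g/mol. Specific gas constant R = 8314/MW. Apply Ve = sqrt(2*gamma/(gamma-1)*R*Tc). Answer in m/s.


R = 8314 / 28.5 = 291.72 J/(kg.K)
Ve = sqrt(2 * 1.27 / (1.27 - 1) * 291.72 * 3770) = 3217 m/s

3217 m/s


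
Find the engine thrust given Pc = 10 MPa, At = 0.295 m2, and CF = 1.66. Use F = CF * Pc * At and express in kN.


F = 1.66 * 10e6 * 0.295 = 4.8970e+06 N = 4897.0 kN

4897.0 kN


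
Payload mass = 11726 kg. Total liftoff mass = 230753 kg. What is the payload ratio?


PR = 11726 / 230753 = 0.0508

0.0508


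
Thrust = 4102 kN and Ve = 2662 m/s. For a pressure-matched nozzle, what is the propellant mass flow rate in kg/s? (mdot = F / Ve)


mdot = F / Ve = 4102000 / 2662 = 1540.9 kg/s

1540.9 kg/s


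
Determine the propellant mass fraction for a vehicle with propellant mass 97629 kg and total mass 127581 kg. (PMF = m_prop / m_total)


PMF = 97629 / 127581 = 0.765

0.765


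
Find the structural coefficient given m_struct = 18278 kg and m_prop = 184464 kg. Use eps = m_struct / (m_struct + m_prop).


eps = 18278 / (18278 + 184464) = 0.0902

0.0902


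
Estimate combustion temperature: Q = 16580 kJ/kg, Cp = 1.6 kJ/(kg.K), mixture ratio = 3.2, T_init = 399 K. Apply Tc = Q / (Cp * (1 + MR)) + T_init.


Tc = 16580 / (1.6 * (1 + 3.2)) + 399 = 2866 K

2866 K


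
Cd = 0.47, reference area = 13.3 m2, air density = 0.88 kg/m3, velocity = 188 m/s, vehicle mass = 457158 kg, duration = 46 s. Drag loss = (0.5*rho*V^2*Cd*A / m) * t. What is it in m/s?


D = 0.5 * 0.88 * 188^2 * 0.47 * 13.3 = 97211.55 N
a = 97211.55 / 457158 = 0.2126 m/s2
dV = 0.2126 * 46 = 9.8 m/s

9.8 m/s


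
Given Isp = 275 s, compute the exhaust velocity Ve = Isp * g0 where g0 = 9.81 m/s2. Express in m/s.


Ve = Isp * g0 = 275 * 9.81 = 2697.8 m/s

2697.8 m/s


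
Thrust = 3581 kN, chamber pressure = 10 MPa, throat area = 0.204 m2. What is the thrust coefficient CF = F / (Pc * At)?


CF = 3581000 / (10e6 * 0.204) = 1.76

1.76


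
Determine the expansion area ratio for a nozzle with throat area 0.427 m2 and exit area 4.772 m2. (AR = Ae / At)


AR = 4.772 / 0.427 = 11.2

11.2


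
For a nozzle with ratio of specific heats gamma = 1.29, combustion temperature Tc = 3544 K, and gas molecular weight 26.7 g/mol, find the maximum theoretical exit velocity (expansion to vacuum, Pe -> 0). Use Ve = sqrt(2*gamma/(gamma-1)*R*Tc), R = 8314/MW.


R = 8314 / 26.7 = 311.39 J/(kg.K)
Ve = sqrt(2 * 1.29 / (1.29 - 1) * 311.39 * 3544) = 3133 m/s

3133 m/s


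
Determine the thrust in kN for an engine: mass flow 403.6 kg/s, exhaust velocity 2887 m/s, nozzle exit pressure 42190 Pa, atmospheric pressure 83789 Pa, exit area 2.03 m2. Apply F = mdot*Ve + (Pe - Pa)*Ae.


F = 403.6 * 2887 + (42190 - 83789) * 2.03 = 1.0807e+06 N = 1080.7 kN

1080.7 kN


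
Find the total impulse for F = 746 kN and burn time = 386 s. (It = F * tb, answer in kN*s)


It = 746 * 386 = 287956 kN*s

287956 kN*s


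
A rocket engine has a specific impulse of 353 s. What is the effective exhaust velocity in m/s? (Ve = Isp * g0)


Ve = Isp * g0 = 353 * 9.81 = 3462.9 m/s

3462.9 m/s


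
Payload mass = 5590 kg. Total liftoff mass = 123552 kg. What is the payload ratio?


PR = 5590 / 123552 = 0.0452

0.0452


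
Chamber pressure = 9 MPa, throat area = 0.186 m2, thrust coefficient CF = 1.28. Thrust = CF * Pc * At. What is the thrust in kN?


F = 1.28 * 9e6 * 0.186 = 2.1427e+06 N = 2142.7 kN

2142.7 kN


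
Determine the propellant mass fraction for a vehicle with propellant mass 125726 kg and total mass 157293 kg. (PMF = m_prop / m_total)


PMF = 125726 / 157293 = 0.799

0.799


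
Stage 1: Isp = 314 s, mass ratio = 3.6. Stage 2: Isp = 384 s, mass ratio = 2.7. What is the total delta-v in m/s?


dV1 = 314 * 9.81 * ln(3.6) = 3945.7 m/s
dV2 = 384 * 9.81 * ln(2.7) = 3741.6 m/s
Total dV = 3945.7 + 3741.6 = 7687.3 m/s ~ 7687 m/s

7687 m/s


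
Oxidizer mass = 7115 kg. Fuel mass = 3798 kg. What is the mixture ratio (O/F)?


MR = 7115 / 3798 = 1.87

1.87


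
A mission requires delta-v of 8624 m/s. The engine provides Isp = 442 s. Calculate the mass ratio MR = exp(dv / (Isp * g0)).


Ve = 442 * 9.81 = 4336.02 m/s
MR = exp(8624 / 4336.02) = 7.308

7.308


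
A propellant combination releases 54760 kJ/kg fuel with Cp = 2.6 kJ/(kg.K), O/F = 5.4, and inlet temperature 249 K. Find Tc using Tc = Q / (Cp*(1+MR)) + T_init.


Tc = 54760 / (2.6 * (1 + 5.4)) + 249 = 3540 K

3540 K


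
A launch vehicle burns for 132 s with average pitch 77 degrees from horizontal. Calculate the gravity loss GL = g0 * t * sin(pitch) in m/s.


GL = 9.81 * 132 * sin(77 deg) = 1262 m/s

1262 m/s


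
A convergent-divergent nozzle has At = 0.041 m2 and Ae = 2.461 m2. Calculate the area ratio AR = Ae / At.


AR = 2.461 / 0.041 = 60.0

60.0


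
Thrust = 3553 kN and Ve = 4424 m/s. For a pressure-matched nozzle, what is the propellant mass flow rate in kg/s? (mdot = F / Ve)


mdot = F / Ve = 3553000 / 4424 = 803.1 kg/s

803.1 kg/s


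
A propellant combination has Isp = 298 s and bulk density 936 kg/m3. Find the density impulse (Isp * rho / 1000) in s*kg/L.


rho*Isp = 298 * 936 / 1000 = 279 s*kg/L

279 s*kg/L


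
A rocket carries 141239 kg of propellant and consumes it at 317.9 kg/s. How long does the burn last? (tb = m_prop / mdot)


tb = 141239 / 317.9 = 444.3 s

444.3 s


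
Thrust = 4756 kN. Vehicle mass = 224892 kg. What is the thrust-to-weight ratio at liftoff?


TWR = 4756000 / (224892 * 9.81) = 2.16

2.16


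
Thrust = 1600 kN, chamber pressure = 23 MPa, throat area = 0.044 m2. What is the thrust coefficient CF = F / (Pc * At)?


CF = 1600000 / (23e6 * 0.044) = 1.58

1.58


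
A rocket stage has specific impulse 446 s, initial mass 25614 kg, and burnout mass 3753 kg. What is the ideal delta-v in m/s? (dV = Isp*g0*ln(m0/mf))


Ve = 446 * 9.81 = 4375.26 m/s
dV = 4375.26 * ln(25614/3753) = 8403 m/s

8403 m/s


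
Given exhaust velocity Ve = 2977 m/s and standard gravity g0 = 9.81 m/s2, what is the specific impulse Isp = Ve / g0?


Isp = Ve / g0 = 2977 / 9.81 = 303.5 s

303.5 s


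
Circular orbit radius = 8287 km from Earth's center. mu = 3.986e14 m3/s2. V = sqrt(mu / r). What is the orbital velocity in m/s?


V = sqrt(3.986e14 / 8287000) = 6935 m/s

6935 m/s


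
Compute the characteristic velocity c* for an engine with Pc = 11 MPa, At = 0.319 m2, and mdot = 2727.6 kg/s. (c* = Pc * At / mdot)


c* = 11e6 * 0.319 / 2727.6 = 1286 m/s

1286 m/s


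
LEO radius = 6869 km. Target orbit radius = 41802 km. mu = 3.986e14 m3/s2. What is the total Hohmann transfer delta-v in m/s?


V1 = sqrt(mu/r1) = 7617.67 m/s
dV1 = V1*(sqrt(2*r2/(r1+r2)) - 1) = 2366.24 m/s
V2 = sqrt(mu/r2) = 3087.95 m/s
dV2 = V2*(1 - sqrt(2*r1/(r1+r2))) = 1447.37 m/s
Total dV = 3814 m/s

3814 m/s


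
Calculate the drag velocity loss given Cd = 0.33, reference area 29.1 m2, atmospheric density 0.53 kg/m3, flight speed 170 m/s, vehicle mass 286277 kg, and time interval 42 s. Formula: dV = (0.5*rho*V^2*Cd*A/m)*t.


D = 0.5 * 0.53 * 170^2 * 0.33 * 29.1 = 73544.58 N
a = 73544.58 / 286277 = 0.2569 m/s2
dV = 0.2569 * 42 = 10.8 m/s

10.8 m/s


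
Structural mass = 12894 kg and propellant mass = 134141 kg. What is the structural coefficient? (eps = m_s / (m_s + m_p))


eps = 12894 / (12894 + 134141) = 0.0877

0.0877


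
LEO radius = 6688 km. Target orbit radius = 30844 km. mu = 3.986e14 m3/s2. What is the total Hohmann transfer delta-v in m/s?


V1 = sqrt(mu/r1) = 7720.06 m/s
dV1 = V1*(sqrt(2*r2/(r1+r2)) - 1) = 2177.32 m/s
V2 = sqrt(mu/r2) = 3594.87 m/s
dV2 = V2*(1 - sqrt(2*r1/(r1+r2))) = 1448.79 m/s
Total dV = 3626 m/s

3626 m/s


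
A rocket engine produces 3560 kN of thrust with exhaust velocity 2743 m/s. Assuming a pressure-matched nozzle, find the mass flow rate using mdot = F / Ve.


mdot = F / Ve = 3560000 / 2743 = 1297.8 kg/s

1297.8 kg/s


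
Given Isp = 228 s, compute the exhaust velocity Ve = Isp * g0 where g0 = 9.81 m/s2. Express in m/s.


Ve = Isp * g0 = 228 * 9.81 = 2236.7 m/s

2236.7 m/s


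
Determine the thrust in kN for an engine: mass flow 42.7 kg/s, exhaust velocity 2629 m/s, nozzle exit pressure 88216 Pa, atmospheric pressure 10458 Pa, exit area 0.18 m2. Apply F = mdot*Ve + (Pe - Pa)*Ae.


F = 42.7 * 2629 + (88216 - 10458) * 0.18 = 126255.0 N = 126.3 kN

126.3 kN


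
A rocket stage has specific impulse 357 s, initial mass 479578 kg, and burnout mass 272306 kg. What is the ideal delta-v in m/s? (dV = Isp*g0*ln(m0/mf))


Ve = 357 * 9.81 = 3502.17 m/s
dV = 3502.17 * ln(479578/272306) = 1982 m/s

1982 m/s


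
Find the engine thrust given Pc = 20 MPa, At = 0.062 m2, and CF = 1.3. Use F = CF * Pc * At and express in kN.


F = 1.3 * 20e6 * 0.062 = 1.6120e+06 N = 1612.0 kN

1612.0 kN


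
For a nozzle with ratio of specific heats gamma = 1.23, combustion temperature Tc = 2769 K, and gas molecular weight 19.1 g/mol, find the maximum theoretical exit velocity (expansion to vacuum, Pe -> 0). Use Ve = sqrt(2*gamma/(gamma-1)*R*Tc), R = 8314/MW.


R = 8314 / 19.1 = 435.29 J/(kg.K)
Ve = sqrt(2 * 1.23 / (1.23 - 1) * 435.29 * 2769) = 3590 m/s

3590 m/s


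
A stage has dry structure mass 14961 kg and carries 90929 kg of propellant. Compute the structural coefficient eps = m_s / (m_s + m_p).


eps = 14961 / (14961 + 90929) = 0.1413

0.1413


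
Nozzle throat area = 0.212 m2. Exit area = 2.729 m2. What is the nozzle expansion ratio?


AR = 2.729 / 0.212 = 12.9

12.9


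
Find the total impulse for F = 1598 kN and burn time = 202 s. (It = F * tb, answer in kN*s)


It = 1598 * 202 = 322796 kN*s

322796 kN*s


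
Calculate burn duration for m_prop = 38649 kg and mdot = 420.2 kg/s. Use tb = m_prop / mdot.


tb = 38649 / 420.2 = 92.0 s

92.0 s


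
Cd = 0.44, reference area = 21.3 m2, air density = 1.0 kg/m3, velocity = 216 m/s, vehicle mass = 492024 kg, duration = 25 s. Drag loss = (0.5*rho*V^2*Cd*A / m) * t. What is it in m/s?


D = 0.5 * 1.0 * 216^2 * 0.44 * 21.3 = 218630.02 N
a = 218630.02 / 492024 = 0.4443 m/s2
dV = 0.4443 * 25 = 11.1 m/s

11.1 m/s


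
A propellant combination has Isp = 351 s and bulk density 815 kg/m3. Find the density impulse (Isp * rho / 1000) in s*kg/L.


rho*Isp = 351 * 815 / 1000 = 286 s*kg/L

286 s*kg/L


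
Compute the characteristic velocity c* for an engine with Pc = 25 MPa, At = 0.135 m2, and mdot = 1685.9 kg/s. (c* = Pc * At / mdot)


c* = 25e6 * 0.135 / 1685.9 = 2002 m/s

2002 m/s


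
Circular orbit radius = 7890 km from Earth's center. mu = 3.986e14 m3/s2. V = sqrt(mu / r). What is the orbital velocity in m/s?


V = sqrt(3.986e14 / 7890000) = 7108 m/s

7108 m/s


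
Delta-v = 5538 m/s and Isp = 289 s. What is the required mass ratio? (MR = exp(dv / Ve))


Ve = 289 * 9.81 = 2835.09 m/s
MR = exp(5538 / 2835.09) = 7.052

7.052


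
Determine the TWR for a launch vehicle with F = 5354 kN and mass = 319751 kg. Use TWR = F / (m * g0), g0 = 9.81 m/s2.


TWR = 5354000 / (319751 * 9.81) = 1.71

1.71


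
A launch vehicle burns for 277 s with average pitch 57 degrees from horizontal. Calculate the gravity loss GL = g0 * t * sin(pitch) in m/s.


GL = 9.81 * 277 * sin(57 deg) = 2279 m/s

2279 m/s


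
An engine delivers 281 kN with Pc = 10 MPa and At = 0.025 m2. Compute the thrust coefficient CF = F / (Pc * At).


CF = 281000 / (10e6 * 0.025) = 1.12

1.12


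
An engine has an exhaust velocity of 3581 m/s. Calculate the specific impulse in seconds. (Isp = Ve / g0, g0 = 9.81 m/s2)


Isp = Ve / g0 = 3581 / 9.81 = 365.0 s

365.0 s


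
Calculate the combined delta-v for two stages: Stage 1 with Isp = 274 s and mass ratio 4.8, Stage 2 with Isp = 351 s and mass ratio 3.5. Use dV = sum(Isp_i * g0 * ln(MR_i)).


dV1 = 274 * 9.81 * ln(4.8) = 4216.3 m/s
dV2 = 351 * 9.81 * ln(3.5) = 4313.7 m/s
Total dV = 4216.3 + 4313.7 = 8530.0 m/s ~ 8530 m/s

8530 m/s


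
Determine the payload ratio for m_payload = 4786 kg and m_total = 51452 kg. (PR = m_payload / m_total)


PR = 4786 / 51452 = 0.093

0.093


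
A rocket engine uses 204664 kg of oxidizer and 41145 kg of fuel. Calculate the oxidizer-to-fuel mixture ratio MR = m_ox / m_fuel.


MR = 204664 / 41145 = 4.97

4.97


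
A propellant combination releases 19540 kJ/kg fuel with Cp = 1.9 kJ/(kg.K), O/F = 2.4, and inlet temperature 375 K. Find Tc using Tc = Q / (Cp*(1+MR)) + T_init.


Tc = 19540 / (1.9 * (1 + 2.4)) + 375 = 3400 K

3400 K


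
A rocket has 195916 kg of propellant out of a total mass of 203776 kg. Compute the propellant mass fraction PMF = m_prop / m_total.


PMF = 195916 / 203776 = 0.961

0.961


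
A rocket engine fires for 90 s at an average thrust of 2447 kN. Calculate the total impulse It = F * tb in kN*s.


It = 2447 * 90 = 220230 kN*s

220230 kN*s


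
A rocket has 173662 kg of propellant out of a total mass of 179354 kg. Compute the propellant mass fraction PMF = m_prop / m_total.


PMF = 173662 / 179354 = 0.968

0.968


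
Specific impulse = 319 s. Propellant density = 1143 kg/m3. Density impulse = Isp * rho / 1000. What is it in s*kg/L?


rho*Isp = 319 * 1143 / 1000 = 365 s*kg/L

365 s*kg/L


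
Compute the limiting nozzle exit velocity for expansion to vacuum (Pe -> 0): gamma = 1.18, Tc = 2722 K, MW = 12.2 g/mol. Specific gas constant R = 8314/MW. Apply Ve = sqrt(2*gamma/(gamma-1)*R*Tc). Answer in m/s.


R = 8314 / 12.2 = 681.48 J/(kg.K)
Ve = sqrt(2 * 1.18 / (1.18 - 1) * 681.48 * 2722) = 4932 m/s

4932 m/s


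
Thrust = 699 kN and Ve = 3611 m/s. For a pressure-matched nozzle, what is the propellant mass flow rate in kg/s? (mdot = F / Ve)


mdot = F / Ve = 699000 / 3611 = 193.6 kg/s

193.6 kg/s


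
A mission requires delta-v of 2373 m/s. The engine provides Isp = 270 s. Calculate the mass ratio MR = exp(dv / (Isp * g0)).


Ve = 270 * 9.81 = 2648.7 m/s
MR = exp(2373 / 2648.7) = 2.45

2.45


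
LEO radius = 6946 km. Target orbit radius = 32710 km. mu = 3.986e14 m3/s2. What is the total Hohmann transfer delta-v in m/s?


V1 = sqrt(mu/r1) = 7575.32 m/s
dV1 = V1*(sqrt(2*r2/(r1+r2)) - 1) = 2154.43 m/s
V2 = sqrt(mu/r2) = 3490.83 m/s
dV2 = V2*(1 - sqrt(2*r1/(r1+r2))) = 1424.7 m/s
Total dV = 3579 m/s

3579 m/s


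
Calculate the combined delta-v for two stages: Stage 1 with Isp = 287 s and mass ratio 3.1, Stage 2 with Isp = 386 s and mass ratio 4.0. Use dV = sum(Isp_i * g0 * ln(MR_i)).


dV1 = 287 * 9.81 * ln(3.1) = 3185.4 m/s
dV2 = 386 * 9.81 * ln(4.0) = 5249.4 m/s
Total dV = 3185.4 + 5249.4 = 8434.8 m/s ~ 8435 m/s

8435 m/s


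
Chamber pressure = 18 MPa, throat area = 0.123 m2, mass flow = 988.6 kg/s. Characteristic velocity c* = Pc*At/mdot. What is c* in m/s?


c* = 18e6 * 0.123 / 988.6 = 2240 m/s

2240 m/s


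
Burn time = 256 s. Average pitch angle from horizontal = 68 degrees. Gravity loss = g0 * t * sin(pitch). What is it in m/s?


GL = 9.81 * 256 * sin(68 deg) = 2328 m/s

2328 m/s


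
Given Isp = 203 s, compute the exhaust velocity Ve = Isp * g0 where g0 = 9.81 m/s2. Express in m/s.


Ve = Isp * g0 = 203 * 9.81 = 1991.4 m/s

1991.4 m/s


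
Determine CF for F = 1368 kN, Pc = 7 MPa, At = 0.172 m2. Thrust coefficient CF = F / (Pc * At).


CF = 1368000 / (7e6 * 0.172) = 1.14

1.14


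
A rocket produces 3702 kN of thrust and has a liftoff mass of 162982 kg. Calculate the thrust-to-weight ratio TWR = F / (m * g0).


TWR = 3702000 / (162982 * 9.81) = 2.32

2.32


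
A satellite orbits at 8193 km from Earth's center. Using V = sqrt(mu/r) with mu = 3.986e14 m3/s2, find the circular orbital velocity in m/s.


V = sqrt(3.986e14 / 8193000) = 6975 m/s

6975 m/s


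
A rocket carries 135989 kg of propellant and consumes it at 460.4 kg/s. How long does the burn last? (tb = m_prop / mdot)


tb = 135989 / 460.4 = 295.4 s

295.4 s


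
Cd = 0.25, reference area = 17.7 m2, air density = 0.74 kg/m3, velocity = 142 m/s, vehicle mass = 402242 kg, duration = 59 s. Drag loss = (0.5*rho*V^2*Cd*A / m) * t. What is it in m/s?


D = 0.5 * 0.74 * 142^2 * 0.25 * 17.7 = 33013.51 N
a = 33013.51 / 402242 = 0.0821 m/s2
dV = 0.0821 * 59 = 4.8 m/s

4.8 m/s


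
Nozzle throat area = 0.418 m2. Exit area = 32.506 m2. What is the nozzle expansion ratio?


AR = 32.506 / 0.418 = 77.8

77.8


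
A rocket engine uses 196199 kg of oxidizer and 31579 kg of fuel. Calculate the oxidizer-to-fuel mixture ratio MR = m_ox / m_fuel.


MR = 196199 / 31579 = 6.21

6.21


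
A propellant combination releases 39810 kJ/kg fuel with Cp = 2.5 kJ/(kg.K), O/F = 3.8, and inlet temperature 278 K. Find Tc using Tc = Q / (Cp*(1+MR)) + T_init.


Tc = 39810 / (2.5 * (1 + 3.8)) + 278 = 3596 K

3596 K


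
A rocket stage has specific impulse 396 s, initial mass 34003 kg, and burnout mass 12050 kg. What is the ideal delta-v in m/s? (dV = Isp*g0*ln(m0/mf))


Ve = 396 * 9.81 = 3884.76 m/s
dV = 3884.76 * ln(34003/12050) = 4030 m/s

4030 m/s


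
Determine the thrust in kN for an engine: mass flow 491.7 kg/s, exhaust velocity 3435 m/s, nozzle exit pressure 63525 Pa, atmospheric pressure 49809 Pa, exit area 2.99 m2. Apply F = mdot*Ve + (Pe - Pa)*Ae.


F = 491.7 * 3435 + (63525 - 49809) * 2.99 = 1.7300e+06 N = 1730.0 kN

1730.0 kN


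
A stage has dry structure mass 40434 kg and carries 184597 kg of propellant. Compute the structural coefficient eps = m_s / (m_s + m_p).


eps = 40434 / (40434 + 184597) = 0.1797

0.1797


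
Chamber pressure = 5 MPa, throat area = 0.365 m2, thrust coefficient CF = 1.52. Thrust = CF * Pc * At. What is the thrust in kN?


F = 1.52 * 5e6 * 0.365 = 2.7740e+06 N = 2774.0 kN

2774.0 kN


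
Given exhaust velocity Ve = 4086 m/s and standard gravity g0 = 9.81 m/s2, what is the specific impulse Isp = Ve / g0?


Isp = Ve / g0 = 4086 / 9.81 = 416.5 s

416.5 s


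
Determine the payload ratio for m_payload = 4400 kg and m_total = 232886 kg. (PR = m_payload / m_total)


PR = 4400 / 232886 = 0.0189

0.0189


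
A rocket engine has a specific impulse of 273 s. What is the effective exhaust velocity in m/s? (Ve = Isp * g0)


Ve = Isp * g0 = 273 * 9.81 = 2678.1 m/s

2678.1 m/s


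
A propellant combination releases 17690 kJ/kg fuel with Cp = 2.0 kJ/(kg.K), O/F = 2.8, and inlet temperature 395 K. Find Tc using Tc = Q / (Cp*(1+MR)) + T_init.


Tc = 17690 / (2.0 * (1 + 2.8)) + 395 = 2723 K

2723 K


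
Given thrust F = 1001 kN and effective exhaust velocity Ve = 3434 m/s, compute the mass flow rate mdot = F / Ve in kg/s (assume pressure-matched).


mdot = F / Ve = 1001000 / 3434 = 291.5 kg/s

291.5 kg/s


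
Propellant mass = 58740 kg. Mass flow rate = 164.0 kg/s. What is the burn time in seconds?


tb = 58740 / 164.0 = 358.2 s

358.2 s


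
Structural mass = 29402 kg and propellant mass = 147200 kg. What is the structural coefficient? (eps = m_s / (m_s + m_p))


eps = 29402 / (29402 + 147200) = 0.1665

0.1665


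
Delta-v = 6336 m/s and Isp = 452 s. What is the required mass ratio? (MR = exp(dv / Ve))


Ve = 452 * 9.81 = 4434.12 m/s
MR = exp(6336 / 4434.12) = 4.174

4.174


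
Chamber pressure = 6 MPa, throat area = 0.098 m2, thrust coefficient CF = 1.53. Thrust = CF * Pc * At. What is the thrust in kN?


F = 1.53 * 6e6 * 0.098 = 899640.0 N = 899.6 kN

899.6 kN


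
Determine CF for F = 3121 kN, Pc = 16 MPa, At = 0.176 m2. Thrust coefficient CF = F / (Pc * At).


CF = 3121000 / (16e6 * 0.176) = 1.11

1.11


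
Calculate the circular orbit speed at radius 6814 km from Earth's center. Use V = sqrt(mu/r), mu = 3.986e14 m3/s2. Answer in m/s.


V = sqrt(3.986e14 / 6814000) = 7648 m/s

7648 m/s


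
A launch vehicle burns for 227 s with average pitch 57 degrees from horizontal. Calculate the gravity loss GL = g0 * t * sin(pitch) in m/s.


GL = 9.81 * 227 * sin(57 deg) = 1868 m/s

1868 m/s


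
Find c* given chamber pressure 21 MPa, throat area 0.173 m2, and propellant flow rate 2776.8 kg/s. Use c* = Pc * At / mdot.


c* = 21e6 * 0.173 / 2776.8 = 1308 m/s

1308 m/s


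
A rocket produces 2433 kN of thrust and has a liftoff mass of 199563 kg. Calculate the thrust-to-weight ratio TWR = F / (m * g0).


TWR = 2433000 / (199563 * 9.81) = 1.24

1.24


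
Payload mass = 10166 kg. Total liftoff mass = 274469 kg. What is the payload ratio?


PR = 10166 / 274469 = 0.037

0.037


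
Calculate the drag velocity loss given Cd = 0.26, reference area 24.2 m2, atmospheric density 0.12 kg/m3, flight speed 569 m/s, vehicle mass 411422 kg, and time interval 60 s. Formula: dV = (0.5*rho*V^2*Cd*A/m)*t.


D = 0.5 * 0.12 * 569^2 * 0.26 * 24.2 = 122226.25 N
a = 122226.25 / 411422 = 0.2971 m/s2
dV = 0.2971 * 60 = 17.8 m/s

17.8 m/s


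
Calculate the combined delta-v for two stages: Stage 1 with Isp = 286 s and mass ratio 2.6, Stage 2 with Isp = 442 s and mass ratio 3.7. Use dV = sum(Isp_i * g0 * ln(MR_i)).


dV1 = 286 * 9.81 * ln(2.6) = 2680.8 m/s
dV2 = 442 * 9.81 * ln(3.7) = 5673.0 m/s
Total dV = 2680.8 + 5673.0 = 8353.8 m/s ~ 8354 m/s

8354 m/s


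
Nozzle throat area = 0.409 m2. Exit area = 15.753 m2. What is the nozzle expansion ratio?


AR = 15.753 / 0.409 = 38.5

38.5


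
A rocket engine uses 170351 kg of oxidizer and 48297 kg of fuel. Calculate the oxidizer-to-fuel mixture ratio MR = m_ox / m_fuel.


MR = 170351 / 48297 = 3.53

3.53


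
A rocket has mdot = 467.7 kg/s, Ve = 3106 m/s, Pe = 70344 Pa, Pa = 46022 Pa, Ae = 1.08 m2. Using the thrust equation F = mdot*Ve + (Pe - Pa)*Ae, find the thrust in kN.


F = 467.7 * 3106 + (70344 - 46022) * 1.08 = 1.4789e+06 N = 1478.9 kN

1478.9 kN


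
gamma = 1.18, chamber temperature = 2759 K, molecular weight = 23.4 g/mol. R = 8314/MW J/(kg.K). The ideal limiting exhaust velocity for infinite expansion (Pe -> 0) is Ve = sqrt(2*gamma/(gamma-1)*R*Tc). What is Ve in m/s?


R = 8314 / 23.4 = 355.3 J/(kg.K)
Ve = sqrt(2 * 1.18 / (1.18 - 1) * 355.3 * 2759) = 3585 m/s

3585 m/s


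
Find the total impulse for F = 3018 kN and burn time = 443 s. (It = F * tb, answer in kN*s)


It = 3018 * 443 = 1336974 kN*s

1336974 kN*s


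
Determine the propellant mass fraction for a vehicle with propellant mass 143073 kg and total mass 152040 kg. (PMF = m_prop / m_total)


PMF = 143073 / 152040 = 0.941

0.941


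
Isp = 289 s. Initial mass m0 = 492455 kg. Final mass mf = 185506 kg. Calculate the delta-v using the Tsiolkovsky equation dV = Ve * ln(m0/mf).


Ve = 289 * 9.81 = 2835.09 m/s
dV = 2835.09 * ln(492455/185506) = 2768 m/s

2768 m/s


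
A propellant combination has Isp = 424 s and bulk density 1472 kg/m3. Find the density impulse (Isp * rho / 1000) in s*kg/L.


rho*Isp = 424 * 1472 / 1000 = 624 s*kg/L

624 s*kg/L


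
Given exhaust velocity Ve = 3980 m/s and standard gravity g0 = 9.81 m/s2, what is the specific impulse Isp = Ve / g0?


Isp = Ve / g0 = 3980 / 9.81 = 405.7 s

405.7 s


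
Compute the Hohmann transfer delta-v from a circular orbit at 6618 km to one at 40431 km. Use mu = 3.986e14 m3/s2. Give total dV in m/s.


V1 = sqrt(mu/r1) = 7760.78 m/s
dV1 = V1*(sqrt(2*r2/(r1+r2)) - 1) = 2413.47 m/s
V2 = sqrt(mu/r2) = 3139.87 m/s
dV2 = V2*(1 - sqrt(2*r1/(r1+r2))) = 1474.48 m/s
Total dV = 3888 m/s

3888 m/s


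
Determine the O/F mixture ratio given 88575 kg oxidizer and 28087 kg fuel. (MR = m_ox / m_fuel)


MR = 88575 / 28087 = 3.15

3.15


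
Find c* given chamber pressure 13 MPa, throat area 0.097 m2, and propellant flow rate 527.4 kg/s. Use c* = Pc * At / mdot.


c* = 13e6 * 0.097 / 527.4 = 2391 m/s

2391 m/s


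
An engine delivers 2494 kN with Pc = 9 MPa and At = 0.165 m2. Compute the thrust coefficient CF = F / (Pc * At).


CF = 2494000 / (9e6 * 0.165) = 1.68

1.68


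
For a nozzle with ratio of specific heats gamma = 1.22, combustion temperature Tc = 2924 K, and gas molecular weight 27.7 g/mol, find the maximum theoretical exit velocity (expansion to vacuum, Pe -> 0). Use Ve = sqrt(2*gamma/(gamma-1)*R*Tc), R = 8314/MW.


R = 8314 / 27.7 = 300.14 J/(kg.K)
Ve = sqrt(2 * 1.22 / (1.22 - 1) * 300.14 * 2924) = 3120 m/s

3120 m/s
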